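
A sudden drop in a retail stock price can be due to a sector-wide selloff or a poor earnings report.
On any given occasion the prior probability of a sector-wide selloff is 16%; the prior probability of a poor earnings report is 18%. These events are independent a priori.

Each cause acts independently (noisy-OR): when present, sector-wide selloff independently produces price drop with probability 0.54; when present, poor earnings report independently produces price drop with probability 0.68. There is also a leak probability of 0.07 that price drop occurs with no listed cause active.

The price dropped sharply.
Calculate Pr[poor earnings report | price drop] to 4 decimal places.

Under noisy-OR, P(price drop | causes) = 1 − (1−0.07)·∏(1−qᵢ) over the active causes.
For the numerator, keep only poor earnings report=true terms: 0.106203 + 0.024857 = 0.131060
Normalizer over all consistent configurations: 0.07×0.84×0.82 + 0.7024×0.84×0.18 + 0.5722×0.16×0.82 + 0.863104×0.16×0.18 = 0.254349
Posterior = 0.131060 / 0.254349 ≈ 0.5153

Pr[poor earnings report | price drop] ≈ 0.5153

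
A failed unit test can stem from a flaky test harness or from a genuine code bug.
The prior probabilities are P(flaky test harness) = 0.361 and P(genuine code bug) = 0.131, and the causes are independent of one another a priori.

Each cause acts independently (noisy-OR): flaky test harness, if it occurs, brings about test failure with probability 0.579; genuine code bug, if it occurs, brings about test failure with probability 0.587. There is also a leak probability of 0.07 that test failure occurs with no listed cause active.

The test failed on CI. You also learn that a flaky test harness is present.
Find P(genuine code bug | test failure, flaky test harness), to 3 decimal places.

P(genuine code bug | test failure, flaky test harness) ≈ 0.172

Under noisy-OR, P(test failure | causes) = 1 − (1−0.07)·∏(1−qᵢ) over the active causes.
By total probability over both values of genuine code bug:
  P(test failure | flaky test harness) = 0.60847·0.869 + 0.838298·0.131
        = 0.528760 + 0.109817 = 0.638577
Keeping only the genuine code bug-present terms gives 0.109817, so
  P(genuine code bug | test failure, flaky test harness) = 0.109817 / 0.638577 ≈ 0.172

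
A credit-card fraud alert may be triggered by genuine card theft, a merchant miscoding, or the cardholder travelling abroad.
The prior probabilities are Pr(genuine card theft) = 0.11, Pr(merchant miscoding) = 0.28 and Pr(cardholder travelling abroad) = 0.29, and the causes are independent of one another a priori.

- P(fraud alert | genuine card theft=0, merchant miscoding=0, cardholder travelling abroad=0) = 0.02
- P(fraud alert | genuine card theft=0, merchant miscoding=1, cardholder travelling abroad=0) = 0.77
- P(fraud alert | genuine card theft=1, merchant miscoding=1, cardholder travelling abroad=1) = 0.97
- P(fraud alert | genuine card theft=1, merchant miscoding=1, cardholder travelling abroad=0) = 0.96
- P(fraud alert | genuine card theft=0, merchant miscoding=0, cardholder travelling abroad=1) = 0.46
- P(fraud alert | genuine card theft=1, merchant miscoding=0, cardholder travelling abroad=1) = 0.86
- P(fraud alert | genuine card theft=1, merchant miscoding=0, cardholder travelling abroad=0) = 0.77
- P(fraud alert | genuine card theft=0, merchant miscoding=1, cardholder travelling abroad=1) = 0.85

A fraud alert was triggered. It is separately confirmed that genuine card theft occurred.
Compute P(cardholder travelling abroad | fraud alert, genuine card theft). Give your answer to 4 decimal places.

P(fraud alert | genuine card theft) = 0.77·0.72·0.71 + 0.86·0.72·0.29 + 0.96·0.28·0.71 + 0.97·0.28·0.29 = 0.393624 + 0.179568 + 0.190848 + 0.078764 = 0.842804
The cardholder travelling abroad-present share is 0.179568 + 0.078764 = 0.258332.
So P(cardholder travelling abroad | fraud alert, genuine card theft) = 0.258332/0.842804 ≈ 0.3065.

P(cardholder travelling abroad | fraud alert, genuine card theft) ≈ 0.3065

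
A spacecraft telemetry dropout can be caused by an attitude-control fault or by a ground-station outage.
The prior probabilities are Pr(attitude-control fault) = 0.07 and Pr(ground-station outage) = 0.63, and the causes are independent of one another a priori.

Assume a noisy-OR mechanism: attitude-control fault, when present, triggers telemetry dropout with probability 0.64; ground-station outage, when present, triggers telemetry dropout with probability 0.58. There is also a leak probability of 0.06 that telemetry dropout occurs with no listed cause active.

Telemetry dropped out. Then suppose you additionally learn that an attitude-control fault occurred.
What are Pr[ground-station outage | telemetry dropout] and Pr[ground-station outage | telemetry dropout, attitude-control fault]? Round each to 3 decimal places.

Under noisy-OR, P(telemetry dropout | causes) = 1 − (1−0.06)·∏(1−qᵢ) over the active causes.
P(telemetry dropout) = 0.06*0.93*0.37 + 0.6052*0.93*0.63 + 0.6616*0.07*0.37 + 0.857872*0.07*0.63 = 0.020646 + 0.354587 + 0.017135 + 0.037832 = 0.430200
The ground-station outage-present share is 0.354587 + 0.037832 = 0.392419.
Hence the posterior is 0.392419/0.430200 ≈ 0.912.

Now also conditioning on attitude-control fault=true:
Weight on ground-station outage=true, given the evidence: 0.857872×0.63 = 0.540459
Normalizer over all consistent configurations: 0.6616×0.37 + 0.857872×0.63 = 0.785251
Posterior = 0.540459 / 0.785251 ≈ 0.688
The drop from 0.912 to 0.688 is the explaining-away (discounting) effect.

Pr[ground-station outage | telemetry dropout] ≈ 0.912; Pr[ground-station outage | telemetry dropout, attitude-control fault] ≈ 0.688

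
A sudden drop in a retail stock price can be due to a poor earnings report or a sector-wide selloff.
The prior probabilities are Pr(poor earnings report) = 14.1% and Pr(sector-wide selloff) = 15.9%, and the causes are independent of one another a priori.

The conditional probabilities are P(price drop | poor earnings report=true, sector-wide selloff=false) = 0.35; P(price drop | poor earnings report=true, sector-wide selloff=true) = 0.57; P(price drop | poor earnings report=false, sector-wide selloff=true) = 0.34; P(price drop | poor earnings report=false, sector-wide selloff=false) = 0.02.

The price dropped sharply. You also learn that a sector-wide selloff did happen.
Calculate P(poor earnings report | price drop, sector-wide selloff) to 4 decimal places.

Weight on poor earnings report=true, given the evidence: 0.57·0.141 = 0.080370
Normalizer over all consistent configurations: 0.34·0.859 + 0.57·0.141 = 0.372430
P(poor earnings report | price drop, sector-wide selloff) = 0.080370/0.372430 ≈ 0.2158

P(poor earnings report | price drop, sector-wide selloff) ≈ 0.2158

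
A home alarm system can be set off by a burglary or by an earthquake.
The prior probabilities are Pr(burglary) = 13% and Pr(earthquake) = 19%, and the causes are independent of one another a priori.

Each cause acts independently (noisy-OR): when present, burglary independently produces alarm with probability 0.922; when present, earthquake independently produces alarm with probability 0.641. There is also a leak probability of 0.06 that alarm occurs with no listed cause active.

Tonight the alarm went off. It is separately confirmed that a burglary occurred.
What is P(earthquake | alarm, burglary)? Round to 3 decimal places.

P(earthquake | alarm, burglary) ≈ 0.198

Under noisy-OR, P(alarm | causes) = 1 − (1−0.06)·∏(1−qᵢ) over the active causes.
By total probability over both values of earthquake:
  P(alarm | burglary) = 0.92668·0.81 + 0.973678·0.19
        = 0.750611 + 0.184999 = 0.935610
The terms with earthquake present sum to 0.184999, so
  P(earthquake | alarm, burglary) = 0.184999 / 0.935610 ≈ 0.198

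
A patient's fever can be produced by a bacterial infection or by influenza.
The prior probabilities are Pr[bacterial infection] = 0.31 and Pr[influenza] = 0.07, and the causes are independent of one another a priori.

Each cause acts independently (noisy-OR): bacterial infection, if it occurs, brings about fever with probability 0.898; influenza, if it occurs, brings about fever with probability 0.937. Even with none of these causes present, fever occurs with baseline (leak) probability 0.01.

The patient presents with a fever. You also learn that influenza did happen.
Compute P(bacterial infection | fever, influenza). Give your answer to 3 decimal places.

P(bacterial infection | fever, influenza) ≈ 0.323

Under noisy-OR, P(fever | causes) = 1 − (1−0.01)·∏(1−qᵢ) over the active causes.
Sum P(fever|·) weighted by the priors over both values of bacterial infection:
  P(fever | influenza) = 0.93763*0.69 + 0.993638*0.31
        = 0.646965 + 0.308028 = 0.954993
The terms with bacterial infection present sum to 0.308028, so
  P(bacterial infection | fever, influenza) = 0.308028 / 0.954993 ≈ 0.323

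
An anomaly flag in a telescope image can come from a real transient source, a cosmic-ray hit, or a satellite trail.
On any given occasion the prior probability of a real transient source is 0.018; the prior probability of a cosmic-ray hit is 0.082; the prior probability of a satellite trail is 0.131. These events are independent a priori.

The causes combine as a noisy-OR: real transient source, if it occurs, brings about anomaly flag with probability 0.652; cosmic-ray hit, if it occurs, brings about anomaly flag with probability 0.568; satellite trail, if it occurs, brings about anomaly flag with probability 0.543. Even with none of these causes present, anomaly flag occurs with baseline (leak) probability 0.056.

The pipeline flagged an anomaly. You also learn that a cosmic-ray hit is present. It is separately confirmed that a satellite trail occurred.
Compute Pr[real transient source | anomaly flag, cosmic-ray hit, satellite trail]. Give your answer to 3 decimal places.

Pr[real transient source | anomaly flag, cosmic-ray hit, satellite trail] ≈ 0.021

Under noisy-OR, P(anomaly flag | causes) = 1 − (1−0.056)·∏(1−qᵢ) over the active causes.
By total probability over both values of real transient source:
  P(anomaly flag | cosmic-ray hit, satellite trail) = 0.813632*0.982 + 0.935144*0.018
        = 0.798987 + 0.016833 = 0.815820
Keeping only the real transient source-present terms gives 0.016833, so
  P(real transient source | anomaly flag, cosmic-ray hit, satellite trail) = 0.016833 / 0.815820 ≈ 0.021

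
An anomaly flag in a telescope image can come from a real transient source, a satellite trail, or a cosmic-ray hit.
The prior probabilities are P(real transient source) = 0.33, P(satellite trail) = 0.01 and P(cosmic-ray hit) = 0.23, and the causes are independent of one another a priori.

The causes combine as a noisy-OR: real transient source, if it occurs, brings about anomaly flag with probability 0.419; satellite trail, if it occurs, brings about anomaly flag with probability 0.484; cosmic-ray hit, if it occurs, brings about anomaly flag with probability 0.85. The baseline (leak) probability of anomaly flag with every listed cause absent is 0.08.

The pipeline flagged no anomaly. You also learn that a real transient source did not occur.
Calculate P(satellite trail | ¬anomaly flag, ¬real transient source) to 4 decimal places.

Under noisy-OR, P(anomaly flag | causes) = 1 − (1−0.08)·∏(1−qᵢ) over the active causes.
P(¬anomaly flag | ¬real transient source) = 0.92×0.99×0.77 + 0.138×0.99×0.23 + 0.47472×0.01×0.77 + 0.071208×0.01×0.23 = 0.701316 + 0.031423 + 0.003655 + 0.000164 = 0.736558
Of this, 0.003819 comes from 0.003655 + 0.000164 (the satellite trail=true cases).
P(satellite trail | ¬anomaly flag, ¬real transient source) = 0.003819 / 0.736558 ≈ 0.0052

P(satellite trail | ¬anomaly flag, ¬real transient source) ≈ 0.0052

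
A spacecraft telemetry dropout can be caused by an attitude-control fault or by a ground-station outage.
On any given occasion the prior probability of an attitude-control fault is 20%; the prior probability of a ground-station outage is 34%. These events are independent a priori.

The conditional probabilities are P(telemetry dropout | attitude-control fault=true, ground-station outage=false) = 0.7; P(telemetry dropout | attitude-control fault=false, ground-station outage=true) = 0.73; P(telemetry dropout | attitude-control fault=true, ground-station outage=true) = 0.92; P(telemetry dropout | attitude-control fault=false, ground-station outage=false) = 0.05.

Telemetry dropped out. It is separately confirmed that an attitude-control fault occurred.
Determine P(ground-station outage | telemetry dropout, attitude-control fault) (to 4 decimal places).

P(ground-station outage | telemetry dropout, attitude-control fault) ≈ 0.4037

Weight on ground-station outage=true, given the evidence: 0.92·0.34 = 0.312800
Denominator P(telemetry dropout | attitude-control fault): 0.7·0.66 + 0.92·0.34 = 0.774800
P(ground-station outage | telemetry dropout, attitude-control fault) = 0.312800/0.774800 ≈ 0.4037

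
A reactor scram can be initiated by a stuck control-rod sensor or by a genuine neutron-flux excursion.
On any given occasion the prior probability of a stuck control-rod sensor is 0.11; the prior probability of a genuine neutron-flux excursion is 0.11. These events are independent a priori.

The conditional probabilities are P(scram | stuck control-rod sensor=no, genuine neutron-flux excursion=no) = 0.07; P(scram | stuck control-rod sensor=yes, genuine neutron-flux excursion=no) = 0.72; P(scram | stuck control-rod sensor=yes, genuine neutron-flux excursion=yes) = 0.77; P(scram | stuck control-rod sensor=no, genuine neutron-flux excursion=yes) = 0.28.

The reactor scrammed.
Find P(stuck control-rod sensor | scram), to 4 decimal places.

P(scram) = 0.07×0.89×0.89 + 0.28×0.89×0.11 + 0.72×0.11×0.89 + 0.77×0.11×0.11 = 0.055447 + 0.027412 + 0.070488 + 0.009317 = 0.162664
Restricting to configurations with stuck control-rod sensor present: 0.070488 + 0.009317 = 0.079805.
Hence the posterior is 0.079805/0.162664 ≈ 0.4906.

P(stuck control-rod sensor | scram) ≈ 0.4906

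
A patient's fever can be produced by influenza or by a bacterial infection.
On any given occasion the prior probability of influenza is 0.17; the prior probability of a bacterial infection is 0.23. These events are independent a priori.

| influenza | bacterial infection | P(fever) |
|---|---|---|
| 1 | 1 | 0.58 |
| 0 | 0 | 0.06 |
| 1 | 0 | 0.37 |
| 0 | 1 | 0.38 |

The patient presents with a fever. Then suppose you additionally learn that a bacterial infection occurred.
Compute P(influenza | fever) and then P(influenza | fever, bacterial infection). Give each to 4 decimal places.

By total probability over the 4 (influenza, bacterial infection) configurations:
  P(fever) = 0.06*0.83*0.77 + 0.38*0.83*0.23 + 0.37*0.17*0.77 + 0.58*0.17*0.23
        = 0.038346 + 0.072542 + 0.048433 + 0.022678 = 0.181999
Configurations with influenza contribute 0.071111, so
  P(influenza | fever) = 0.071111 / 0.181999 ≈ 0.3907

Now condition on the additional information:
For the numerator, keep only influenza=true terms: 0.58×0.17 = 0.098600
Denominator P(fever | bacterial infection): 0.38×0.83 + 0.58×0.17 = 0.414000
Posterior = 0.098600 / 0.414000 ≈ 0.2382

P(influenza | fever) ≈ 0.3907; P(influenza | fever, bacterial infection) ≈ 0.2382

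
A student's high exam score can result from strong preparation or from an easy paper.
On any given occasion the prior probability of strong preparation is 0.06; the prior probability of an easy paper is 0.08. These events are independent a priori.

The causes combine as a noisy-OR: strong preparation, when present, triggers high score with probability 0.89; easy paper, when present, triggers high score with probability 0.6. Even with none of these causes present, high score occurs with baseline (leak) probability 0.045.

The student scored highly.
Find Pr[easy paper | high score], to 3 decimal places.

Under noisy-OR, P(high score | causes) = 1 − (1−0.045)·∏(1−qᵢ) over the active causes.
Sum P(high score|·) weighted by the priors over the 4 (strong preparation, easy paper) configurations:
  P(high score) = 0.045·0.94·0.92 + 0.618·0.94·0.08 + 0.89495·0.06·0.92 + 0.95798·0.06·0.08
        = 0.038916 + 0.046474 + 0.049401 + 0.004598 = 0.139389
The terms with easy paper present sum to 0.051072, so
  P(easy paper | high score) = 0.051072 / 0.139389 ≈ 0.366

Pr[easy paper | high score] ≈ 0.366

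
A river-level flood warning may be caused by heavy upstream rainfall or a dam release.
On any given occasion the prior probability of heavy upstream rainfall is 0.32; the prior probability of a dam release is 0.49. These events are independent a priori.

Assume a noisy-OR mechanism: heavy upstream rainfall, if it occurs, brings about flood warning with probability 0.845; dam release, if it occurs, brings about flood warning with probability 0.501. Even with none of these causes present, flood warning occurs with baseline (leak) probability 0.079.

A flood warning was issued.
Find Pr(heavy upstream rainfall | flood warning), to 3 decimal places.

Pr(heavy upstream rainfall | flood warning) ≈ 0.579

Under noisy-OR, P(flood warning | causes) = 1 − (1−0.079)·∏(1−qᵢ) over the active causes.
P(flood warning) = 0.079×0.68×0.51 + 0.540421×0.68×0.49 + 0.857245×0.32×0.51 + 0.928765×0.32×0.49 = 0.027397 + 0.180068 + 0.139902 + 0.145630 = 0.492997
Of this, 0.285532 comes from 0.139902 + 0.145630 (the heavy upstream rainfall=true cases).
Hence the posterior is 0.285532/0.492997 ≈ 0.579.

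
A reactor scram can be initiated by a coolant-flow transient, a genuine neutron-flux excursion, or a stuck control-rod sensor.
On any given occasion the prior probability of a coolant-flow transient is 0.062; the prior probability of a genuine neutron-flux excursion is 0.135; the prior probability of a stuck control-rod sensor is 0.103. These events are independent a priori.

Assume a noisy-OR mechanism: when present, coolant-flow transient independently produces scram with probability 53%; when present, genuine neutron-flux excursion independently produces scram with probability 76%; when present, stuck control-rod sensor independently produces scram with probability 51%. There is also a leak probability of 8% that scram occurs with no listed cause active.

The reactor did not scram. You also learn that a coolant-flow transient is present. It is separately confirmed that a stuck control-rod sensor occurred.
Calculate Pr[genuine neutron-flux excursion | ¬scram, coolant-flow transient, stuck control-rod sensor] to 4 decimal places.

Pr[genuine neutron-flux excursion | ¬scram, coolant-flow transient, stuck control-rod sensor] ≈ 0.0361

Under noisy-OR, P(scram | causes) = 1 − (1−0.08)·∏(1−qᵢ) over the active causes.
Weight on genuine neutron-flux excursion=true, given the evidence: 0.05085×0.135 = 0.006865
The normalizing constant is 0.211876×0.865 + 0.05085×0.135 = 0.190138
P(genuine neutron-flux excursion | ¬scram, coolant-flow transient, stuck control-rod sensor) = 0.006865/0.190138 ≈ 0.0361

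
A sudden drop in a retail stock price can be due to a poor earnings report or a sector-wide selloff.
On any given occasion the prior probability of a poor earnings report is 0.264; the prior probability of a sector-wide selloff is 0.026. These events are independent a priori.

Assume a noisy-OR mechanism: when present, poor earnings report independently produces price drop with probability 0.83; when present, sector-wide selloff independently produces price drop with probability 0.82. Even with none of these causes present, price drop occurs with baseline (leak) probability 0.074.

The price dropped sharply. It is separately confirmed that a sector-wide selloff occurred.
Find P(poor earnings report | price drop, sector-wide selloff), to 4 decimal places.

P(poor earnings report | price drop, sector-wide selloff) ≈ 0.2949

Under noisy-OR, P(price drop | causes) = 1 − (1−0.074)·∏(1−qᵢ) over the active causes.
By total probability over both values of poor earnings report:
  P(price drop | sector-wide selloff) = 0.83332*0.736 + 0.971664*0.264
        = 0.613324 + 0.256519 = 0.869843
Configurations with poor earnings report contribute 0.256519, so
  P(poor earnings report | price drop, sector-wide selloff) = 0.256519 / 0.869843 ≈ 0.2949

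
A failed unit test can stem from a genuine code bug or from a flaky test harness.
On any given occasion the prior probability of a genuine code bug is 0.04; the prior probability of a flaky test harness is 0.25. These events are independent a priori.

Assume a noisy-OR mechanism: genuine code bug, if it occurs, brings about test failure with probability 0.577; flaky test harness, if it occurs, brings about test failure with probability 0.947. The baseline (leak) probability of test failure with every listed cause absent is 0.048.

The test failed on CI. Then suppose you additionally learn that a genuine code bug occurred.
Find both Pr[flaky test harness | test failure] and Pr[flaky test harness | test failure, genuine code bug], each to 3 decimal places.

Pr[flaky test harness | test failure] ≈ 0.819; Pr[flaky test harness | test failure, genuine code bug] ≈ 0.353

Under noisy-OR, P(test failure | causes) = 1 − (1−0.048)·∏(1−qᵢ) over the active causes.
P(test failure) = 0.048·0.96·0.75 + 0.949544·0.96·0.25 + 0.597304·0.04·0.75 + 0.978657·0.04·0.25 = 0.034560 + 0.227891 + 0.017919 + 0.009787 = 0.290157
Of this, 0.237678 comes from 0.227891 + 0.009787 (the flaky test harness=true cases).
Hence the posterior is 0.237678/0.290157 ≈ 0.819.

Now also conditioning on genuine code bug=true:
By total probability over both values of flaky test harness:
  P(test failure | genuine code bug) = 0.597304×0.75 + 0.978657×0.25
        = 0.447978 + 0.244664 = 0.692642
Keeping only the flaky test harness-present terms gives 0.244664, so
  P(flaky test harness | test failure, genuine code bug) = 0.244664 / 0.692642 ≈ 0.353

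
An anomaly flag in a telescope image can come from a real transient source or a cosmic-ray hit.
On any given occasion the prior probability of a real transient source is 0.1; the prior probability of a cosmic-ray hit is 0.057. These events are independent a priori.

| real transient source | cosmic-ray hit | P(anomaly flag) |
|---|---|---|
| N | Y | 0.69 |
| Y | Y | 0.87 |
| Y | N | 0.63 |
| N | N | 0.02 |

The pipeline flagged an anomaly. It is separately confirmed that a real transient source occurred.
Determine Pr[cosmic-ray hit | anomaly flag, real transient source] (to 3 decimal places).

Numerator (weight on configurations with cosmic-ray hit): 0.87·0.057 = 0.049590
The normalizing constant is 0.63·0.943 + 0.87·0.057 = 0.643680
P(cosmic-ray hit | anomaly flag, real transient source) = 0.049590/0.643680 ≈ 0.077

Pr[cosmic-ray hit | anomaly flag, real transient source] ≈ 0.077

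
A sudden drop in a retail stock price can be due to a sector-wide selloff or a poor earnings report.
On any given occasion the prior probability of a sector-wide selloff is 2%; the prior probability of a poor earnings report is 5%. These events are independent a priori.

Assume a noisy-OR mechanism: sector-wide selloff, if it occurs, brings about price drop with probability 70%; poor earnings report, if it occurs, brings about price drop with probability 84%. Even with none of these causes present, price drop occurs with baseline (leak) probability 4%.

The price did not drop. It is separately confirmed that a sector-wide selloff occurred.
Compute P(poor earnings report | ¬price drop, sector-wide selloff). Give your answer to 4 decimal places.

Under noisy-OR, P(price drop | causes) = 1 − (1−0.04)·∏(1−qᵢ) over the active causes.
P(¬price drop | sector-wide selloff) = 0.288·0.95 + 0.04608·0.05 = 0.273600 + 0.002304 = 0.275904
Of this, 0.002304 comes from 0.04608·0.05 (the poor earnings report=true cases).
Hence the posterior is 0.002304/0.275904 ≈ 0.0084.

P(poor earnings report | ¬price drop, sector-wide selloff) ≈ 0.0084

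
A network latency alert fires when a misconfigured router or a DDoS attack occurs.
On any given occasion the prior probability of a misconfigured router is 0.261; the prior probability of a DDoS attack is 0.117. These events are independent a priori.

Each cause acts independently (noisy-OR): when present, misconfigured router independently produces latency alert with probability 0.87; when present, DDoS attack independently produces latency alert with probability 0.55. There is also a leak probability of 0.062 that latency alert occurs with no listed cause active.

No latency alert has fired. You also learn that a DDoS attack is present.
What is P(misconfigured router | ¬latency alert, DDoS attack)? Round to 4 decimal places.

P(misconfigured router | ¬latency alert, DDoS attack) ≈ 0.0439

Under noisy-OR, P(latency alert | causes) = 1 − (1−0.062)·∏(1−qᵢ) over the active causes.
P(¬latency alert | DDoS attack) = 0.4221×0.739 + 0.054873×0.261 = 0.311932 + 0.014322 = 0.326254
The misconfigured router-present share is 0.054873×0.261 = 0.014322.
So P(misconfigured router | ¬latency alert, DDoS attack) = 0.014322/0.326254 ≈ 0.0439.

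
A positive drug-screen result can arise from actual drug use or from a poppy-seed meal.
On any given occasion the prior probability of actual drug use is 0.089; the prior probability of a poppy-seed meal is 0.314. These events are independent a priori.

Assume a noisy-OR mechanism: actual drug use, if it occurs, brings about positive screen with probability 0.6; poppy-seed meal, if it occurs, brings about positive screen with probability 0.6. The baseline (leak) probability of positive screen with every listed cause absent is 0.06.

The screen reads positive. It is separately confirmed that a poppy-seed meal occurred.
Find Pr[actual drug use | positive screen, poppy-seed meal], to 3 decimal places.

Pr[actual drug use | positive screen, poppy-seed meal] ≈ 0.117

Under noisy-OR, P(positive screen | causes) = 1 − (1−0.06)·∏(1−qᵢ) over the active causes.
Weight on actual drug use=true, given the evidence: 0.8496·0.089 = 0.075614
Normalizer over all consistent configurations: 0.624·0.911 + 0.8496·0.089 = 0.644078
Posterior = 0.075614 / 0.644078 ≈ 0.117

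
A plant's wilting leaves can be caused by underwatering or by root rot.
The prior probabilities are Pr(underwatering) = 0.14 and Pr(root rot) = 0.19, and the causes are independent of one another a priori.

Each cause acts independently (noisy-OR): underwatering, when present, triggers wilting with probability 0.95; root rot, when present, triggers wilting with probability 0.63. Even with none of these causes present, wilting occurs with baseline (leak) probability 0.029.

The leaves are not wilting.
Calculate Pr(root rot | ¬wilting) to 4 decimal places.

Under noisy-OR, P(wilting | causes) = 1 − (1−0.029)·∏(1−qᵢ) over the active causes.
For the numerator, keep only root rot=true terms: 0.058705 + 0.000478 = 0.059183
Normalizer over all consistent configurations: 0.971×0.86×0.81 + 0.35927×0.86×0.19 + 0.04855×0.14×0.81 + 0.017964×0.14×0.19 = 0.741088
Posterior = 0.059183 / 0.741088 ≈ 0.0799

Pr(root rot | ¬wilting) ≈ 0.0799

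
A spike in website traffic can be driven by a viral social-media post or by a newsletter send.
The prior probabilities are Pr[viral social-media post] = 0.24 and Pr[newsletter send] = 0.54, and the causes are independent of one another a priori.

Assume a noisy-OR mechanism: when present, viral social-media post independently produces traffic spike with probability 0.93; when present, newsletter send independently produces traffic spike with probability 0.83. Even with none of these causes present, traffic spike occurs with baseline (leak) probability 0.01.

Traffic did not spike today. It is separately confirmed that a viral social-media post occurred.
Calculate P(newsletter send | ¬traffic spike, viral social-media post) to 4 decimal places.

Under noisy-OR, P(traffic spike | causes) = 1 − (1−0.01)·∏(1−qᵢ) over the active causes.
Enumerate both values of newsletter send and weight by the priors:
  P(¬traffic spike | viral social-media post) = 0.0693·0.46 + 0.011781·0.54
        = 0.031878 + 0.006362 = 0.038240
The terms with newsletter send present sum to 0.006362, so
  P(newsletter send | ¬traffic spike, viral social-media post) = 0.006362 / 0.038240 ≈ 0.1664

P(newsletter send | ¬traffic spike, viral social-media post) ≈ 0.1664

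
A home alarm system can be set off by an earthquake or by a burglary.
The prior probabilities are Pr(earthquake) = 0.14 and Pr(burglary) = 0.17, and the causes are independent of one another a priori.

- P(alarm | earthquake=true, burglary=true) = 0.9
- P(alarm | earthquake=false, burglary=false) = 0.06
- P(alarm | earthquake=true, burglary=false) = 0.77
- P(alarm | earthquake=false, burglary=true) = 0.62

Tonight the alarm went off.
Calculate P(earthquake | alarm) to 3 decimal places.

Weight on earthquake=true, given the evidence: 0.089474 + 0.021420 = 0.110894
Denominator P(alarm): 0.06*0.86*0.83 + 0.62*0.86*0.17 + 0.77*0.14*0.83 + 0.9*0.14*0.17 = 0.244366
Posterior = 0.110894 / 0.244366 ≈ 0.454

P(earthquake | alarm) ≈ 0.454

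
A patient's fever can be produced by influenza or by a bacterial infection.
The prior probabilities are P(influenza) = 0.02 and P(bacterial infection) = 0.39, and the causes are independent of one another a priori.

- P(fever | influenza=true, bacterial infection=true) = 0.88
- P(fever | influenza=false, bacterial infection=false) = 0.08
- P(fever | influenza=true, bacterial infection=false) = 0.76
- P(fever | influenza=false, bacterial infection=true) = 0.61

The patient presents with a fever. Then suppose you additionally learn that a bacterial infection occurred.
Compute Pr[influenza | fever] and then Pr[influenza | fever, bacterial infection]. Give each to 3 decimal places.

Pr[influenza | fever] ≈ 0.054; Pr[influenza | fever, bacterial infection] ≈ 0.029

Sum P(fever|·) weighted by the priors over the 4 (influenza, bacterial infection) configurations:
  P(fever) = 0.08·0.98·0.61 + 0.61·0.98·0.39 + 0.76·0.02·0.61 + 0.88·0.02·0.39
        = 0.047824 + 0.233142 + 0.009272 + 0.006864 = 0.297102
Configurations with influenza contribute 0.016136, so
  P(influenza | fever) = 0.016136 / 0.297102 ≈ 0.054

With the extra evidence:
For the numerator, keep only influenza=true terms: 0.88·0.02 = 0.017600
Denominator P(fever | bacterial infection): 0.61·0.98 + 0.88·0.02 = 0.615400
Posterior = 0.017600 / 0.615400 ≈ 0.029
This is intercausal reasoning (explaining away): once bacterial infection accounts for the fever, influenza becomes less likely.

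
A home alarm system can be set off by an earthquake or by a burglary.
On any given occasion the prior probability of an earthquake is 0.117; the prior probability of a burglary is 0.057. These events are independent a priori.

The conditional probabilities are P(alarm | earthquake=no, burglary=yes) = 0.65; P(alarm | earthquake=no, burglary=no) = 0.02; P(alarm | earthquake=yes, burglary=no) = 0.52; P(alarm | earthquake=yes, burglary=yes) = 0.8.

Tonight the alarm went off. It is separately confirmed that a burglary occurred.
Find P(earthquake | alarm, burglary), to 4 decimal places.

Sum P(alarm|·) weighted by the priors over both values of earthquake:
  P(alarm | burglary) = 0.65×0.883 + 0.8×0.117
        = 0.573950 + 0.093600 = 0.667550
The terms with earthquake present sum to 0.093600, so
  P(earthquake | alarm, burglary) = 0.093600 / 0.667550 ≈ 0.1402

P(earthquake | alarm, burglary) ≈ 0.1402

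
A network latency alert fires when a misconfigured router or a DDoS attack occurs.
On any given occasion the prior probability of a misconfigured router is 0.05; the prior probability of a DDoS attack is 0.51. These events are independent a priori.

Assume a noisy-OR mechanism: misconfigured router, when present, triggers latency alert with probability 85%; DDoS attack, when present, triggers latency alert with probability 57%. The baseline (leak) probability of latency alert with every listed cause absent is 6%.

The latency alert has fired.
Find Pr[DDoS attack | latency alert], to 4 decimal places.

Pr[DDoS attack | latency alert] ≈ 0.8646

Under noisy-OR, P(latency alert | causes) = 1 − (1−0.06)·∏(1−qᵢ) over the active causes.
By total probability over the 4 (misconfigured router, DDoS attack) configurations:
  P(latency alert) = 0.06·0.95·0.49 + 0.5958·0.95·0.51 + 0.859·0.05·0.49 + 0.93937·0.05·0.51
        = 0.027930 + 0.288665 + 0.021046 + 0.023954 = 0.361595
Keeping only the DDoS attack-present terms gives 0.312619, so
  P(DDoS attack | latency alert) = 0.312619 / 0.361595 ≈ 0.8646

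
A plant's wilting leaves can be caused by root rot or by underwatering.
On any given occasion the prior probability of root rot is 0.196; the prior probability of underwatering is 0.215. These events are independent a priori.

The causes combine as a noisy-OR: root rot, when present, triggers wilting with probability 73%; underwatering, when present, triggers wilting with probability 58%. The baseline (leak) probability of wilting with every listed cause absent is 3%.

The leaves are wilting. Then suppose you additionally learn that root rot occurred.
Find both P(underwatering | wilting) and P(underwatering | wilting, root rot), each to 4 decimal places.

Under noisy-OR, P(wilting | causes) = 1 − (1−0.03)·∏(1−qᵢ) over the active causes.
P(wilting) = 0.03*0.804*0.785 + 0.5926*0.804*0.215 + 0.7381*0.196*0.785 + 0.890002*0.196*0.215 = 0.018934 + 0.102437 + 0.113564 + 0.037505 = 0.272440
The underwatering-present share is 0.102437 + 0.037505 = 0.139942.
Hence the posterior is 0.139942/0.272440 ≈ 0.5137.

With the extra evidence:
Weight on underwatering=true, given the evidence: 0.890002·0.215 = 0.191350
The normalizing constant is 0.7381·0.785 + 0.890002·0.215 = 0.770758
P(underwatering | wilting, root rot) = 0.191350/0.770758 ≈ 0.2483

P(underwatering | wilting) ≈ 0.5137; P(underwatering | wilting, root rot) ≈ 0.2483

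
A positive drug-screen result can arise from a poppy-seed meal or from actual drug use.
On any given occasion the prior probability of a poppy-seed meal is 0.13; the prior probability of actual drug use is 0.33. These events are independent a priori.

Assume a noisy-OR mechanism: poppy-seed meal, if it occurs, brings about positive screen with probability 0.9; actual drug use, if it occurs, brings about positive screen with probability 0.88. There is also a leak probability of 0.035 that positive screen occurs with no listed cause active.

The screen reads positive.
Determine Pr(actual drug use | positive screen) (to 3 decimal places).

Pr(actual drug use | positive screen) ≈ 0.749

Under noisy-OR, P(positive screen | causes) = 1 − (1−0.035)·∏(1−qᵢ) over the active causes.
P(positive screen) = 0.035*0.87*0.67 + 0.8842*0.87*0.33 + 0.9035*0.13*0.67 + 0.98842*0.13*0.33 = 0.020402 + 0.253854 + 0.078695 + 0.042403 = 0.395354
Restricting to configurations with actual drug use present: 0.253854 + 0.042403 = 0.296257.
P(actual drug use | positive screen) = 0.296257 / 0.395354 ≈ 0.749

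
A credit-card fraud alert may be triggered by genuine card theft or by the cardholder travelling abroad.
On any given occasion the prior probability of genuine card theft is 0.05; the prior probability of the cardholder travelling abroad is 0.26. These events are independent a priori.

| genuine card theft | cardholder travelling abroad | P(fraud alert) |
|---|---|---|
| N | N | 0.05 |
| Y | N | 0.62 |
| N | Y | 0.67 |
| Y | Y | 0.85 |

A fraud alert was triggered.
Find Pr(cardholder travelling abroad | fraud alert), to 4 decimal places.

Pr(cardholder travelling abroad | fraud alert) ≈ 0.7524

Weight on cardholder travelling abroad=true, given the evidence: 0.165490 + 0.011050 = 0.176540
The normalizing constant is 0.05×0.95×0.74 + 0.67×0.95×0.26 + 0.62×0.05×0.74 + 0.85×0.05×0.26 = 0.234630
P(cardholder travelling abroad | fraud alert) = 0.176540/0.234630 ≈ 0.7524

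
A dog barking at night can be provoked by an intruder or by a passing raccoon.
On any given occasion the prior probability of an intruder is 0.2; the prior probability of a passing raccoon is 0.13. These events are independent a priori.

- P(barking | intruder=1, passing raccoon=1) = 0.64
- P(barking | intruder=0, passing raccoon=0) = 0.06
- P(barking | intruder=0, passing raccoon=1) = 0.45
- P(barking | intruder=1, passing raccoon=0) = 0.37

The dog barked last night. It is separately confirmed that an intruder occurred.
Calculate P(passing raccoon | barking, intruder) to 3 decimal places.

Enumerate both values of passing raccoon and weight by the priors:
  P(barking | intruder) = 0.37×0.87 + 0.64×0.13
        = 0.321900 + 0.083200 = 0.405100
The terms with passing raccoon present sum to 0.083200, so
  P(passing raccoon | barking, intruder) = 0.083200 / 0.405100 ≈ 0.205

P(passing raccoon | barking, intruder) ≈ 0.205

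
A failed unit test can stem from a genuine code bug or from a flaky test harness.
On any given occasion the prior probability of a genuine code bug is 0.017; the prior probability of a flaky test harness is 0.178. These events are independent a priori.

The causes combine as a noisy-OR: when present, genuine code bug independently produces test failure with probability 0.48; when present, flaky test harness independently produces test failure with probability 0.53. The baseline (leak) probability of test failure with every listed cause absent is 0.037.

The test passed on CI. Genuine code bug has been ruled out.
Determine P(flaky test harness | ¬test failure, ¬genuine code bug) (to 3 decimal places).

Under noisy-OR, P(test failure | causes) = 1 − (1−0.037)·∏(1−qᵢ) over the active causes.
Enumerate both values of flaky test harness and weight by the priors:
  P(¬test failure | ¬genuine code bug) = 0.963*0.822 + 0.45261*0.178
        = 0.791586 + 0.080565 = 0.872151
Keeping only the flaky test harness-present terms gives 0.080565, so
  P(flaky test harness | ¬test failure, ¬genuine code bug) = 0.080565 / 0.872151 ≈ 0.092

P(flaky test harness | ¬test failure, ¬genuine code bug) ≈ 0.092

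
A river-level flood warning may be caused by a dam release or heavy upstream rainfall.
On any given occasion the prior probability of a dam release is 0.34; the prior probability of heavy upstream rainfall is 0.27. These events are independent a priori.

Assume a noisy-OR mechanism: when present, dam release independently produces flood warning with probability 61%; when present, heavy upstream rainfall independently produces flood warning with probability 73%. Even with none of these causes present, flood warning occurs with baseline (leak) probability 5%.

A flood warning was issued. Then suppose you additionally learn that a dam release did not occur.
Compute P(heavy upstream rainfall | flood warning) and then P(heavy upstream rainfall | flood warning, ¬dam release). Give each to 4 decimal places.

P(heavy upstream rainfall | flood warning) ≈ 0.5440; P(heavy upstream rainfall | flood warning, ¬dam release) ≈ 0.8462

Under noisy-OR, P(flood warning | causes) = 1 − (1−0.05)·∏(1−qᵢ) over the active causes.
Sum P(flood warning|·) weighted by the priors over the 4 (dam release, heavy upstream rainfall) configurations:
  P(flood warning) = 0.05×0.66×0.73 + 0.7435×0.66×0.27 + 0.6295×0.34×0.73 + 0.899965×0.34×0.27
        = 0.024090 + 0.132492 + 0.156242 + 0.082617 = 0.395441
Configurations with heavy upstream rainfall contribute 0.215109, so
  P(heavy upstream rainfall | flood warning) = 0.215109 / 0.395441 ≈ 0.5440

Now also conditioning on dam release≠true:
Numerator (weight on configurations with heavy upstream rainfall): 0.7435×0.27 = 0.200745
The normalizing constant is 0.05×0.73 + 0.7435×0.27 = 0.237245
Posterior = 0.200745 / 0.237245 ≈ 0.8462
Ruling out dam release raises the posterior on heavy upstream rainfall — the flip side of explaining away.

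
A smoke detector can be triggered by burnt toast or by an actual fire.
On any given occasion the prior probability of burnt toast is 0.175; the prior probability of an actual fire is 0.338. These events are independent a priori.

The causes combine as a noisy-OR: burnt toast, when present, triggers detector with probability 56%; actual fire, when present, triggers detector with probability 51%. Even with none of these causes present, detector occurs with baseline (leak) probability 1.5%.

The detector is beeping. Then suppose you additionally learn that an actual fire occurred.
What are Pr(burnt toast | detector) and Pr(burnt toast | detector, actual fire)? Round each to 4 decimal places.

Pr(burnt toast | detector) ≈ 0.4240; Pr(burnt toast | detector, actual fire) ≈ 0.2441

Under noisy-OR, P(detector | causes) = 1 − (1−0.015)·∏(1−qᵢ) over the active causes.
P(detector) = 0.015×0.825×0.662 + 0.51735×0.825×0.338 + 0.5666×0.175×0.662 + 0.787634×0.175×0.338 = 0.008192 + 0.144263 + 0.065641 + 0.046589 = 0.264685
Restricting to configurations with burnt toast present: 0.065641 + 0.046589 = 0.112230.
So P(burnt toast | detector) = 0.112230/0.264685 ≈ 0.4240.

With the extra evidence:
Weight on burnt toast=true, given the evidence: 0.787634*0.175 = 0.137836
Normalizer over all consistent configurations: 0.51735*0.825 + 0.787634*0.175 = 0.564650
P(burnt toast | detector, actual fire) = 0.137836/0.564650 ≈ 0.2441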